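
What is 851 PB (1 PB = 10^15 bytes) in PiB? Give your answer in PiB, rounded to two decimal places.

755.84 PiB

851 PB = 851 × 10^15 bytes = 851,000,000,000,000,000 bytes
1 PiB = 1,125,899,906,842,624 bytes
851,000,000,000,000,000 / 1,125,899,906,842,624 = 755.84 PiB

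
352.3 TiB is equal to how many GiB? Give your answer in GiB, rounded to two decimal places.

352.3 TiB = 352.3 × 2^40 bytes = 387,357,946,465,484.8 bytes
1 GiB = 2^30 bytes = 1,073,741,824 bytes
387,357,946,465,484.8 / 1,073,741,824 = 360,755.20 GiB

360,755.20 GiB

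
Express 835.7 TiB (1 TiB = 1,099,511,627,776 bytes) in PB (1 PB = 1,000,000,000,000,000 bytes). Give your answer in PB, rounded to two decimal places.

835.7 TiB × 1,099,511,627,776 bytes/TiB = 918,861,867,332,403.2 bytes
1 PB = 1,000,000,000,000,000 bytes
918,861,867,332,403.2 / 1,000,000,000,000,000 = 0.92 PB

0.92 PB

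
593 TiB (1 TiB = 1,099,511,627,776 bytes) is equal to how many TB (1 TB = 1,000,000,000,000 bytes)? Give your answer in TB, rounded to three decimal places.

593 TiB × 1,099,511,627,776 bytes/TiB = 652,010,395,271,168 bytes
1 TB = 10^12 bytes = 1,000,000,000,000 bytes
652,010,395,271,168 / 1,000,000,000,000 = 652.010 TB

652.010 TB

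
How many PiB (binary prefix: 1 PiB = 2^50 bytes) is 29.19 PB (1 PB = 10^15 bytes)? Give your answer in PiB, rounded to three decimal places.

25.926 PiB

29.19 PB = 29.19 × 10^15 bytes = 29,190,000,000,000,000 bytes
1 PiB = 2^50 bytes = 1,125,899,906,842,624 bytes
29,190,000,000,000,000 / 1,125,899,906,842,624 = 25.926 PiB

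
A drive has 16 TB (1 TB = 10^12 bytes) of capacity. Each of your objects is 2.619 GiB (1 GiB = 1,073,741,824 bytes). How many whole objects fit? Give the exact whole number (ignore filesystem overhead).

5,689

Capacity: 16 TB = 16,000,000,000,000 bytes
Per item: 2.619 GiB = 2,812,129,837.056 bytes
⌊16,000,000,000,000 / 2,812,129,837.056⌋ = 5,689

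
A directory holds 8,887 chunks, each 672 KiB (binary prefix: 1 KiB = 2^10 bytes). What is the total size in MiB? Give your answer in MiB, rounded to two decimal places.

5,832.09 MiB

Total = 8,887 × 672 KiB = 5,972,064 KiB
= 5,972,064 × 1,024 bytes = 6,115,393,536 bytes
1 MiB = 1,048,576 bytes
6,115,393,536 / 1,048,576 = 5,832.09 MiB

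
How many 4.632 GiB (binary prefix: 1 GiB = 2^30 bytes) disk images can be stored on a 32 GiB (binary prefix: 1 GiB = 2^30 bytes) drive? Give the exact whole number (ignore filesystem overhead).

Capacity: 32 GiB = 34,359,738,368 bytes
Per item: 4.632 GiB = 4,973,572,128.768 bytes
⌊34,359,738,368 / 4,973,572,128.768⌋ = 6

6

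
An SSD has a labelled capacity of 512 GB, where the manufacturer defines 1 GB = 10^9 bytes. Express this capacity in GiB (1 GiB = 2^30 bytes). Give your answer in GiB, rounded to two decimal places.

476.84 GiB

512 GB = 512 × 10^9 bytes = 512,000,000,000 bytes
1 GiB = 1,073,741,824 bytes
512,000,000,000 / 1,073,741,824 = 476.84 GiB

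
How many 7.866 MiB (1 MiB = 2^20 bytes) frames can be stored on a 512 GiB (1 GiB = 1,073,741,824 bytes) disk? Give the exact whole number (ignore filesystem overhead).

Capacity: 512 GiB = 549,755,813,888 bytes
Per item: 7.866 MiB = 8,248,098.816 bytes
⌊549,755,813,888 / 8,248,098.816⌋ = 66,652

66,652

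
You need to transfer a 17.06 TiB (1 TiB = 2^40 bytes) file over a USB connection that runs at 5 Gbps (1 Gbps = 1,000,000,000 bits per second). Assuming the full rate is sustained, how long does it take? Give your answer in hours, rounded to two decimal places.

17.06 TiB = 18,757,668,369,858.56 bytes = 150,061,346,958,868.48 bits
5 Gbps = 5,000,000,000 bits/s
time = 150,061,346,958,868.48 / 5,000,000,000 = 30,012.2694 s
30,012.2694 s / 3600 = 8.34 hours

8.34 hours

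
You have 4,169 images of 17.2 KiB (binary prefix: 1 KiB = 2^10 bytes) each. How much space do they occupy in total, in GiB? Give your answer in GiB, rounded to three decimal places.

0.068 GiB

Total = 4,169 × 17.2 KiB = 71706.8 KiB
= 71706.8 × 1,024 bytes = 73,427,763.2 bytes
1 GiB = 1,073,741,824 bytes
73,427,763.2 / 1,073,741,824 = 0.068 GiB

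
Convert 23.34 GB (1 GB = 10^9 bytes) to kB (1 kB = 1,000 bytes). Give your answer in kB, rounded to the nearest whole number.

23,340,000 kB

23.34 GB = 23.34 × 10^9 bytes = 23,340,000,000 bytes
1 kB = 1,000 bytes
23,340,000,000 / 1,000 = 23,340,000 kB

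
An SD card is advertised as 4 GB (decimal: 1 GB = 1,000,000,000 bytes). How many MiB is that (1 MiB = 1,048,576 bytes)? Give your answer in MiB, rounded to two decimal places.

3,814.70 MiB

4 GB × 1,000,000,000 bytes/GB = 4,000,000,000 bytes
1 MiB = 2^20 bytes = 1,048,576 bytes
4,000,000,000 / 1,048,576 = 3,814.70 MiB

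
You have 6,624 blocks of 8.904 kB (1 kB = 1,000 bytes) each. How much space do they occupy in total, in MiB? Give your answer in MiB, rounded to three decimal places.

Total = 6,624 × 8.904 kB = 58980.096 kB
= 58980.096 × 1,000 bytes = 58,980,096 bytes
1 MiB = 1,048,576 bytes
58,980,096 / 1,048,576 = 56.248 MiB

56.248 MiB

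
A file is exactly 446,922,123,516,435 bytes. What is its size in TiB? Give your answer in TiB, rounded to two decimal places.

446,922,123,516,435 bytes given.
1 TiB = 2^40 bytes = 1,099,511,627,776 bytes
446,922,123,516,435 / 1,099,511,627,776 = 406.47 TiB

406.47 TiB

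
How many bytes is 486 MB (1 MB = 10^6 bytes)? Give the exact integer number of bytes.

486 × 1,000,000 = 486,000,000 bytes

486,000,000 bytes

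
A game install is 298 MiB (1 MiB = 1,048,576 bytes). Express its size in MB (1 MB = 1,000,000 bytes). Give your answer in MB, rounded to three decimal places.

298 MiB = 298 × 2^20 bytes = 312,475,648 bytes
1 MB = 1,000,000 bytes
312,475,648 / 1,000,000 = 312.476 MB

312.476 MB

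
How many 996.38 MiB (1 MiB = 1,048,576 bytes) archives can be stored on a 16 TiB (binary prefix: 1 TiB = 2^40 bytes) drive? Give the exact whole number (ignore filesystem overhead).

Capacity: 16 TiB = 17,592,186,044,416 bytes
Per item: 996.38 MiB = 1,044,780,154.88 bytes
⌊17,592,186,044,416 / 1,044,780,154.88⌋ = 16,838

16,838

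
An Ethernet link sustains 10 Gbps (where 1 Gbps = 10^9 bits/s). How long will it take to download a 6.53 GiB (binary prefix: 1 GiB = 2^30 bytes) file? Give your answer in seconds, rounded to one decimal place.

5.6 seconds

6.53 GiB = 7,011,534,110.72 bytes = 56,092,272,885.76 bits
10 Gbps = 10,000,000,000 bits/s
time = 56,092,272,885.76 / 10,000,000,000 = 5.6 s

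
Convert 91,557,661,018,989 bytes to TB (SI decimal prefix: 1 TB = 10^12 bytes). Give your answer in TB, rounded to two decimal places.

91.56 TB

91,557,661,018,989 bytes given.
1 TB = 1,000,000,000,000 bytes
91,557,661,018,989 / 1,000,000,000,000 = 91.56 TB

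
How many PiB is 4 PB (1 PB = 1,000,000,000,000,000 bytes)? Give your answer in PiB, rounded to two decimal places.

3.55 PiB

4 PB = 4 × 10^15 bytes = 4,000,000,000,000,000 bytes
1 PiB = 1,125,899,906,842,624 bytes
4,000,000,000,000,000 / 1,125,899,906,842,624 = 3.55 PiB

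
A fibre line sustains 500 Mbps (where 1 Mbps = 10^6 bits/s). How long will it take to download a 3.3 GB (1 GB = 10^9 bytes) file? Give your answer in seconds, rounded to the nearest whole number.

3.3 GB = 3,300,000,000 bytes = 26,400,000,000 bits
500 Mbps = 500,000,000 bits/s
time = 26,400,000,000 / 500,000,000 = 53 s

53 seconds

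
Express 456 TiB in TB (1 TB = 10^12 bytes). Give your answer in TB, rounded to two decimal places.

501.38 TB

456 TiB = 456 × 2^40 bytes = 501,377,302,265,856 bytes
1 TB = 1,000,000,000,000 bytes
501,377,302,265,856 / 1,000,000,000,000 = 501.38 TB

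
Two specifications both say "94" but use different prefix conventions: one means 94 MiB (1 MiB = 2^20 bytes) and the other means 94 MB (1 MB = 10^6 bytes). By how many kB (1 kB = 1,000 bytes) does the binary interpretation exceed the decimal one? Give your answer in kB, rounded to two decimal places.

94 MiB = 94 × 1,048,576 = 98,566,144 bytes
94 MB = 94 × 1,000,000 = 94,000,000 bytes
difference = 4,566,144 bytes
4,566,144 / 1,000 = 4,566.14 kB

4,566.14 kB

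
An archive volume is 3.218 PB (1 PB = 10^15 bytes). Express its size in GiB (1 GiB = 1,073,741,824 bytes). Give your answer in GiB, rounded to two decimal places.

3.218 PB × 1,000,000,000,000,000 bytes/PB = 3,218,000,000,000,000 bytes
1 GiB = 1,073,741,824 bytes
3,218,000,000,000,000 / 1,073,741,824 = 2,996,996.05 GiB

2,996,996.05 GiB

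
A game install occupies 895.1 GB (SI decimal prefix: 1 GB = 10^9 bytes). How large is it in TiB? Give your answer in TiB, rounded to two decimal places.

0.81 TiB

895.1 GB × 1,000,000,000 bytes/GB = 895,100,000,000 bytes
1 TiB = 2^40 bytes = 1,099,511,627,776 bytes
895,100,000,000 / 1,099,511,627,776 = 0.81 TiB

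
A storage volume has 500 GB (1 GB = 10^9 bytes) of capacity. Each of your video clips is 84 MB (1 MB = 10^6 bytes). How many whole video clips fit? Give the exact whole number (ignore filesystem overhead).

5,952

Capacity: 500 GB = 500,000,000,000 bytes
Per item: 84 MB = 84,000,000 bytes
⌊500,000,000,000 / 84,000,000⌋ = 5,952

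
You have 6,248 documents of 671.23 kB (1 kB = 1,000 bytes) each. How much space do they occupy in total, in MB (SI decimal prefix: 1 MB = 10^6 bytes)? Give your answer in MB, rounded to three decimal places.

Total = 6,248 × 671.23 kB = 4193845.04 kB
= 4193845.04 × 1,000 bytes = 4,193,845,040 bytes
1 MB = 1,000,000 bytes
4,193,845,040 / 1,000,000 = 4,193.845 MB

4,193.845 MB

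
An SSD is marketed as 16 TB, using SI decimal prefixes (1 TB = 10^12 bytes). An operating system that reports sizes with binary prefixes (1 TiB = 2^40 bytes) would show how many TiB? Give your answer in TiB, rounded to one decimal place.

16 TB × 1,000,000,000,000 bytes/TB = 16,000,000,000,000 bytes
1 TiB = 2^40 bytes = 1,099,511,627,776 bytes
16,000,000,000,000 / 1,099,511,627,776 = 14.6 TiB

14.6 TiB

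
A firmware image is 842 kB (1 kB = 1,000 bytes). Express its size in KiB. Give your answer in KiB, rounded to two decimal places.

842 kB = 842 × 10^3 bytes = 842,000 bytes
1 KiB = 1,024 bytes
842,000 / 1,024 = 822.27 KiB

822.27 KiB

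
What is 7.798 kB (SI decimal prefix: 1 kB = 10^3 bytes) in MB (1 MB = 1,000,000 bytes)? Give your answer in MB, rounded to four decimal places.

7.798 kB = 7.798 × 10^3 bytes = 7,798 bytes
1 MB = 1,000,000 bytes
7,798 / 1,000,000 = 0.0078 MB

0.0078 MB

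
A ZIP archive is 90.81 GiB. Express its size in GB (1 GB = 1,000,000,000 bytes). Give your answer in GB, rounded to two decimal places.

97.51 GB

90.81 GiB × 1,073,741,824 bytes/GiB = 97,506,495,037.44 bytes
1 GB = 10^9 bytes = 1,000,000,000 bytes
97,506,495,037.44 / 1,000,000,000 = 97.51 GB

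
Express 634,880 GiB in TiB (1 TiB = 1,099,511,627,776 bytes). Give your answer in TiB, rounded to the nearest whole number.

634,880 GiB = 634,880 × 2^30 bytes = 681,697,209,221,120 bytes
1 TiB = 1,099,511,627,776 bytes
681,697,209,221,120 / 1,099,511,627,776 = 620 TiB

620 TiB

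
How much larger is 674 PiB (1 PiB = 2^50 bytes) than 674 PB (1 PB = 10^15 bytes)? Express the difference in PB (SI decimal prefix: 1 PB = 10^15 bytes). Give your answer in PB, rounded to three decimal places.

84.857 PB

674 PiB = 674 × 1,125,899,906,842,624 = 758,856,537,211,928,576 bytes
674 PB = 674 × 1,000,000,000,000,000 = 674,000,000,000,000,000 bytes
difference = 84,856,537,211,928,576 bytes
84,856,537,211,928,576 / 1,000,000,000,000,000 = 84.857 PB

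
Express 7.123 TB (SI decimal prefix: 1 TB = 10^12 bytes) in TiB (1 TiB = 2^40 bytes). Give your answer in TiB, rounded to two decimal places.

7.123 TB × 1,000,000,000,000 bytes/TB = 7,123,000,000,000 bytes
1 TiB = 1,099,511,627,776 bytes
7,123,000,000,000 / 1,099,511,627,776 = 6.48 TiB

6.48 TiB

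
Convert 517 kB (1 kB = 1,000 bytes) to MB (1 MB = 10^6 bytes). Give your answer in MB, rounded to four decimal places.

0.5170 MB

517 kB = 517 × 10^3 bytes = 517,000 bytes
1 MB = 1,000,000 bytes
517,000 / 1,000,000 = 0.5170 MB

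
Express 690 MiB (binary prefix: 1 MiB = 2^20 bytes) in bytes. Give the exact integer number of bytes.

723,517,440 bytes

690 × 1,048,576 = 723,517,440 bytes  (1 MiB = 2^20 bytes)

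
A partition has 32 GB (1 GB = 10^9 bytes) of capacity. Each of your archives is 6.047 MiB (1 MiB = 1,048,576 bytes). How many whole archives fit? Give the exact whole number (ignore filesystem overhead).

5,046

Capacity: 32 GB = 32,000,000,000 bytes
Per item: 6.047 MiB = 6,340,739.072 bytes
⌊32,000,000,000 / 6,340,739.072⌋ = 5,046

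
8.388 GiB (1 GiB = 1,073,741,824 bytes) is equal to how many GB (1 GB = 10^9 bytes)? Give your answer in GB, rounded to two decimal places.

8.388 GiB × 1,073,741,824 bytes/GiB = 9,006,546,419.712 bytes
1 GB = 1,000,000,000 bytes
9,006,546,419.712 / 1,000,000,000 = 9.01 GB

9.01 GB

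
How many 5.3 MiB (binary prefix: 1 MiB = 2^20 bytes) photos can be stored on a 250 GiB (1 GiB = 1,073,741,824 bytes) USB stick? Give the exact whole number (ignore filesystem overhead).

Capacity: 250 GiB = 268,435,456,000 bytes
Per item: 5.3 MiB = 5,557,452.8 bytes
⌊268,435,456,000 / 5,557,452.8⌋ = 48,301

48,301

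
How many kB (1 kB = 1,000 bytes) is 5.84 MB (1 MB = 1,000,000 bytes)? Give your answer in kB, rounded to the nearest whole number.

5.84 MB × 1,000,000 bytes/MB = 5,840,000 bytes
1 kB = 10^3 bytes = 1,000 bytes
5,840,000 / 1,000 = 5,840 kB

5,840 kB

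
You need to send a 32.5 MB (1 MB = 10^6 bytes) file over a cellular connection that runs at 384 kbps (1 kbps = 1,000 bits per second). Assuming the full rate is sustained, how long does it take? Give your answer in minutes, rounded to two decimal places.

11.28 minutes

32.5 MB = 32,500,000 bytes = 260,000,000 bits
384 kbps = 384,000 bits/s
time = 260,000,000 / 384,000 = 677.083 s
677.083 s / 60 = 11.28 minutes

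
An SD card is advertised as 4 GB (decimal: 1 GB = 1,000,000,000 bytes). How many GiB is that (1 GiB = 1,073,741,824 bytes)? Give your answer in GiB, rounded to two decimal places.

3.73 GiB

4 GB × 1,000,000,000 bytes/GB = 4,000,000,000 bytes
1 GiB = 1,073,741,824 bytes
4,000,000,000 / 1,073,741,824 = 3.73 GiB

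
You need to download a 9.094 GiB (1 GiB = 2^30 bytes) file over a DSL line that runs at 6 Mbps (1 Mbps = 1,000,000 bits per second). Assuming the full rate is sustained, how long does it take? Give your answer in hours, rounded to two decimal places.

3.62 hours

9.094 GiB = 9,764,608,147.456 bytes = 78,116,865,179.648 bits
6 Mbps = 6,000,000 bits/s
time = 78,116,865,179.648 / 6,000,000 = 13,019.4775 s
13,019.4775 s / 3600 = 3.62 hours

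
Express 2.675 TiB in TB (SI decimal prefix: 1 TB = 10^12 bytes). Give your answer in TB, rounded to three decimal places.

2.675 TiB × 1,099,511,627,776 bytes/TiB = 2,941,193,604,300.8 bytes
1 TB = 10^12 bytes = 1,000,000,000,000 bytes
2,941,193,604,300.8 / 1,000,000,000,000 = 2.941 TB

2.941 TB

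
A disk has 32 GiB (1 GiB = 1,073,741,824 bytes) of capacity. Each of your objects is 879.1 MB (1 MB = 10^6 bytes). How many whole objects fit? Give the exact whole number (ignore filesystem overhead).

Capacity: 32 GiB = 34,359,738,368 bytes
Per item: 879.1 MB = 879,100,000 bytes
⌊34,359,738,368 / 879,100,000⌋ = 39

39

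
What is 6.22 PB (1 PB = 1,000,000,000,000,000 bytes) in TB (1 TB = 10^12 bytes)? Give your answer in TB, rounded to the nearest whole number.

6,220 TB

6.22 PB = 6.22 × 10^15 bytes = 6,220,000,000,000,000 bytes
1 TB = 10^12 bytes = 1,000,000,000,000 bytes
6,220,000,000,000,000 / 1,000,000,000,000 = 6,220 TB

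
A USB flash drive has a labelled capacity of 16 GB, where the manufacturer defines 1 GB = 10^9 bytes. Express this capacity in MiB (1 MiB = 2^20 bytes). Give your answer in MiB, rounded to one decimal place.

16 GB = 16 × 10^9 bytes = 16,000,000,000 bytes
1 MiB = 1,048,576 bytes
16,000,000,000 / 1,048,576 = 15,258.8 MiB

15,258.8 MiB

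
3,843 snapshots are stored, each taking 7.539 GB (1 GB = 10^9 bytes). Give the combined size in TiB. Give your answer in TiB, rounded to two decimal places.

26.35 TiB

Total = 3,843 × 7.539 GB = 28972.377 GB
= 28972.377 × 1,000,000,000 bytes = 28,972,377,000,000 bytes
1 TiB = 1,099,511,627,776 bytes
28,972,377,000,000 / 1,099,511,627,776 = 26.35 TiB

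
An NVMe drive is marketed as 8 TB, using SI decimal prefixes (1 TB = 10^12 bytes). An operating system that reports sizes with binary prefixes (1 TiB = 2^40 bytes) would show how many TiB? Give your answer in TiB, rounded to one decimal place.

8 TB × 1,000,000,000,000 bytes/TB = 8,000,000,000,000 bytes
1 TiB = 1,099,511,627,776 bytes
8,000,000,000,000 / 1,099,511,627,776 = 7.3 TiB

7.3 TiB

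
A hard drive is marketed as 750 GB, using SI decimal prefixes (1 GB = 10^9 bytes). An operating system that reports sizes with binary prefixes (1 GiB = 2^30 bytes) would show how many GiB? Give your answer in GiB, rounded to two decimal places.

750 GB = 750 × 10^9 bytes = 750,000,000,000 bytes
1 GiB = 2^30 bytes = 1,073,741,824 bytes
750,000,000,000 / 1,073,741,824 = 698.49 GiB

698.49 GiB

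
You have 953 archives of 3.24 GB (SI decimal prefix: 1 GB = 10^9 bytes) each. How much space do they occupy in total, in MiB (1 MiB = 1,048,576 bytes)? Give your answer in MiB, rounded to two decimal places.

Total = 953 × 3.24 GB = 3087.72 GB
= 3087.72 × 1,000,000,000 bytes = 3,087,720,000,000 bytes
1 MiB = 1,048,576 bytes
3,087,720,000,000 / 1,048,576 = 2,944,679.26 MiB

2,944,679.26 MiB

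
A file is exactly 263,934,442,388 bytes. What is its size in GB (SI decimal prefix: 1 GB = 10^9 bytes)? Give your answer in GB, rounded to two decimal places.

263.93 GB

263,934,442,388 bytes given.
1 GB = 1,000,000,000 bytes
263,934,442,388 / 1,000,000,000 = 263.93 GB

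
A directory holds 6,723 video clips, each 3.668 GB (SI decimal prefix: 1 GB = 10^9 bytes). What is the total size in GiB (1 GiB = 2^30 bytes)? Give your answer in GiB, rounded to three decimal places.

Total = 6,723 × 3.668 GB = 24659.964 GB
= 24659.964 × 1,000,000,000 bytes = 24,659,964,000,000 bytes
1 GiB = 1,073,741,824 bytes
24,659,964,000,000 / 1,073,741,824 = 22,966.381 GiB

22,966.381 GiB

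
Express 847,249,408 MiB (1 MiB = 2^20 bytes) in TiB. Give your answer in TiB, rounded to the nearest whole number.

808 TiB

847,249,408 MiB × 1,048,576 bytes/MiB = 888,405,395,243,008 bytes
1 TiB = 1,099,511,627,776 bytes
888,405,395,243,008 / 1,099,511,627,776 = 808 TiB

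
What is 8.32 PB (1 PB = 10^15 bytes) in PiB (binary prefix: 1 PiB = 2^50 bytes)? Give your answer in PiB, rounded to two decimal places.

7.39 PiB

8.32 PB = 8.32 × 10^15 bytes = 8,320,000,000,000,000 bytes
1 PiB = 2^50 bytes = 1,125,899,906,842,624 bytes
8,320,000,000,000,000 / 1,125,899,906,842,624 = 7.39 PiB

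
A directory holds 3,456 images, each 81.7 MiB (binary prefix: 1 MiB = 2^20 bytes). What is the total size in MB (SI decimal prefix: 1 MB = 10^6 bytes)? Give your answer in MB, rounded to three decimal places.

296,070.886 MB

Total = 3,456 × 81.7 MiB = 282355.2 MiB
= 282355.2 × 1,048,576 bytes = 296,070,886,195.2 bytes
1 MB = 1,000,000 bytes
296,070,886,195.2 / 1,000,000 = 296,070.886 MB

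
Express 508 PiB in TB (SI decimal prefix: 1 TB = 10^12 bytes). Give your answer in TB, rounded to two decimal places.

508 PiB = 508 × 2^50 bytes = 571,957,152,676,052,992 bytes
1 TB = 1,000,000,000,000 bytes
571,957,152,676,052,992 / 1,000,000,000,000 = 571,957.15 TB

571,957.15 TB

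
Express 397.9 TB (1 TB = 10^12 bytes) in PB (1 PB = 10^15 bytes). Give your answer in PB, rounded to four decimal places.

0.3979 PB

397.9 TB × 1,000,000,000,000 bytes/TB = 397,900,000,000,000 bytes
1 PB = 10^15 bytes = 1,000,000,000,000,000 bytes
397,900,000,000,000 / 1,000,000,000,000,000 = 0.3979 PB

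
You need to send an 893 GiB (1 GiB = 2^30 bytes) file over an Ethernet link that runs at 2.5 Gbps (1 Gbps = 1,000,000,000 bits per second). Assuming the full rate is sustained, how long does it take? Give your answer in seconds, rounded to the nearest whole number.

3,068 seconds

893 GiB = 958,851,448,832 bytes = 7,670,811,590,656 bits
2.5 Gbps = 2,500,000,000 bits/s
time = 7,670,811,590,656 / 2,500,000,000 = 3,068 s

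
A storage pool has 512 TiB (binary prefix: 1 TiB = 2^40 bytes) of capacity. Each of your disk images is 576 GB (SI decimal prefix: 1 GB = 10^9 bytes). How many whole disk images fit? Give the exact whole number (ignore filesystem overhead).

Capacity: 512 TiB = 562,949,953,421,312 bytes
Per item: 576 GB = 576,000,000,000 bytes
⌊562,949,953,421,312 / 576,000,000,000⌋ = 977

977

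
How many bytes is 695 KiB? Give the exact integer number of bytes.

695 × 1,024 = 711,680 bytes  (1 KiB = 2^10 bytes)

711,680 bytes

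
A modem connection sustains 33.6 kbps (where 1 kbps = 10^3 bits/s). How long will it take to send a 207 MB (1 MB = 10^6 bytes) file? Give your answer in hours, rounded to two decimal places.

13.69 hours

207 MB = 207,000,000 bytes = 1,656,000,000 bits
33.6 kbps = 33,600 bits/s
time = 1,656,000,000 / 33,600 = 49,285.7143 s
49,285.7143 s / 3600 = 13.69 hours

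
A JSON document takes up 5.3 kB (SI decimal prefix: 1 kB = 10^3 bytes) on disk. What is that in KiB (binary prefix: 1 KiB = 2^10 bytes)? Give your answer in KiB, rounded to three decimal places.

5.3 kB × 1,000 bytes/kB = 5,300 bytes
1 KiB = 2^10 bytes = 1,024 bytes
5,300 / 1,024 = 5.176 KiB

5.176 KiB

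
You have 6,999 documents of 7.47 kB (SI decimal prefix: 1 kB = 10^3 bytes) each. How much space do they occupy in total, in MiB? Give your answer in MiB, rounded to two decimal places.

Total = 6,999 × 7.47 kB = 52282.53 kB
= 52282.53 × 1,000 bytes = 52,282,530 bytes
1 MiB = 1,048,576 bytes
52,282,530 / 1,048,576 = 49.86 MiB

49.86 MiB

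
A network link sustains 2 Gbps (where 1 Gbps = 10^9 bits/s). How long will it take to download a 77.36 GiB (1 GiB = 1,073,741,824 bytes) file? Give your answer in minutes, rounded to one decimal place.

77.36 GiB = 83,064,667,504.64 bytes = 664,517,340,037.12 bits
2 Gbps = 2,000,000,000 bits/s
time = 664,517,340,037.12 / 2,000,000,000 = 332.26 s
332.26 s / 60 = 5.5 minutes

5.5 minutes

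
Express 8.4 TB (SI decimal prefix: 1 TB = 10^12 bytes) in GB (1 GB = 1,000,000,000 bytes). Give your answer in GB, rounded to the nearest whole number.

8.4 TB × 1,000,000,000,000 bytes/TB = 8,400,000,000,000 bytes
1 GB = 10^9 bytes = 1,000,000,000 bytes
8,400,000,000,000 / 1,000,000,000 = 8,400 GB

8,400 GB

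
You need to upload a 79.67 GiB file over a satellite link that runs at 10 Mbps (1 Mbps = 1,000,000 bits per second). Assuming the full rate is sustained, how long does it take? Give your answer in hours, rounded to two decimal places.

19.01 hours

79.67 GiB = 85,545,011,118.08 bytes = 684,360,088,944.64 bits
10 Mbps = 10,000,000 bits/s
time = 684,360,088,944.64 / 10,000,000 = 68,436.0089 s
68,436.0089 s / 3600 = 19.01 hours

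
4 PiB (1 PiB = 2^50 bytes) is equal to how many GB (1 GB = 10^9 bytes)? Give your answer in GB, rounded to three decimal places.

4 PiB = 4 × 2^50 bytes = 4,503,599,627,370,496 bytes
1 GB = 1,000,000,000 bytes
4,503,599,627,370,496 / 1,000,000,000 = 4,503,599.627 GB

4,503,599.627 GB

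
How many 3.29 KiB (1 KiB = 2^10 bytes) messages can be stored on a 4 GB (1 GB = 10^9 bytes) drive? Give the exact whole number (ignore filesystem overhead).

Capacity: 4 GB = 4,000,000,000 bytes
Per item: 3.29 KiB = 3,368.96 bytes
⌊4,000,000,000 / 3,368.96⌋ = 1,187,310

1,187,310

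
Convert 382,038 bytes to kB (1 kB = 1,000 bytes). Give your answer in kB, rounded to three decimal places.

382,038 bytes given.
1 kB = 1,000 bytes
382,038 / 1,000 = 382.038 kB

382.038 kB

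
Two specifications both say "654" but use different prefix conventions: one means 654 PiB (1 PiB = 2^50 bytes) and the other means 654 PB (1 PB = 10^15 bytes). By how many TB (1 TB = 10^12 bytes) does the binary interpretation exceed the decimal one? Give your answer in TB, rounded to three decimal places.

82,338.539 TB

654 PiB = 654 × 1,125,899,906,842,624 = 736,338,539,075,076,096 bytes
654 PB = 654 × 1,000,000,000,000,000 = 654,000,000,000,000,000 bytes
difference = 82,338,539,075,076,096 bytes
82,338,539,075,076,096 / 1,000,000,000,000 = 82,338.539 TB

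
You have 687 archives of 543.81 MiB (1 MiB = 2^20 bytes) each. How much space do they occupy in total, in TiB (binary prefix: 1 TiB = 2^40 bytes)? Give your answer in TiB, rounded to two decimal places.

Total = 687 × 543.81 MiB = 373597.47 MiB
= 373597.47 × 1,048,576 bytes = 391,745,340,702.72 bytes
1 TiB = 1,099,511,627,776 bytes
391,745,340,702.72 / 1,099,511,627,776 = 0.36 TiB

0.36 TiB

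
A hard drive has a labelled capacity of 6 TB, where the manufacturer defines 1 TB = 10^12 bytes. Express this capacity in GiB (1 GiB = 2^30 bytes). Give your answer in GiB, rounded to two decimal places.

6 TB = 6 × 10^12 bytes = 6,000,000,000,000 bytes
1 GiB = 2^30 bytes = 1,073,741,824 bytes
6,000,000,000,000 / 1,073,741,824 = 5,587.94 GiB

5,587.94 GiB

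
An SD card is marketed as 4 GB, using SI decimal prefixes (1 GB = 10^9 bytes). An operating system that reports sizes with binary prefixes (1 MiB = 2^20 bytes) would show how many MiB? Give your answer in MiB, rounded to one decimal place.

4 GB × 1,000,000,000 bytes/GB = 4,000,000,000 bytes
1 MiB = 2^20 bytes = 1,048,576 bytes
4,000,000,000 / 1,048,576 = 3,814.7 MiB

3,814.7 MiB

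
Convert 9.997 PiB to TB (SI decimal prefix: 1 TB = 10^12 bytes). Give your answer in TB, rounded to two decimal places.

9.997 PiB × 1,125,899,906,842,624 bytes/PiB = 11,255,621,368,705,712.128 bytes
1 TB = 1,000,000,000,000 bytes
11,255,621,368,705,712.128 / 1,000,000,000,000 = 11,255.62 TB

11,255.62 TB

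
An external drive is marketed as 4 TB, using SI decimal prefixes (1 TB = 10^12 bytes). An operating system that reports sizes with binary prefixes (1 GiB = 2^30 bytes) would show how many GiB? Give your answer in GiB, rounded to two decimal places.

4 TB × 1,000,000,000,000 bytes/TB = 4,000,000,000,000 bytes
1 GiB = 1,073,741,824 bytes
4,000,000,000,000 / 1,073,741,824 = 3,725.29 GiB

3,725.29 GiB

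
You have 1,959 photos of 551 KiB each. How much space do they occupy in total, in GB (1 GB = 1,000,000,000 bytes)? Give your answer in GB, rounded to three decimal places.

1.105 GB

Total = 1,959 × 551 KiB = 1,079,409 KiB
= 1,079,409 × 1,024 bytes = 1,105,314,816 bytes
1 GB = 1,000,000,000 bytes
1,105,314,816 / 1,000,000,000 = 1.105 GB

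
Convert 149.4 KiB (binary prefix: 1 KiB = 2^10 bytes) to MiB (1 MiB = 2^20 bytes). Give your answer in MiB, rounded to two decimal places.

149.4 KiB × 1,024 bytes/KiB = 152,985.6 bytes
1 MiB = 2^20 bytes = 1,048,576 bytes
152,985.6 / 1,048,576 = 0.15 MiB

0.15 MiB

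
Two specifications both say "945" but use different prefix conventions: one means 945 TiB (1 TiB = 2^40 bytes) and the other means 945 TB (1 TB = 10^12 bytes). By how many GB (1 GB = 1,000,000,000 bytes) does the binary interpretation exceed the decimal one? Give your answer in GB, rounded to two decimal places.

94,038.49 GB

945 TiB = 945 × 1,099,511,627,776 = 1,039,038,488,248,320 bytes
945 TB = 945 × 1,000,000,000,000 = 945,000,000,000,000 bytes
difference = 94,038,488,248,320 bytes
94,038,488,248,320 / 1,000,000,000 = 94,038.49 GB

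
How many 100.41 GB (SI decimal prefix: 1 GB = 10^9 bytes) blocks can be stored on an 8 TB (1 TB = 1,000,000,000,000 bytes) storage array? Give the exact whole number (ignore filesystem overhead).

Capacity: 8 TB = 8,000,000,000,000 bytes
Per item: 100.41 GB = 100,410,000,000 bytes
⌊8,000,000,000,000 / 100,410,000,000⌋ = 79

79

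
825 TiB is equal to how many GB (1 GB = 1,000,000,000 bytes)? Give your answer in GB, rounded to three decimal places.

907,097.093 GB

825 TiB × 1,099,511,627,776 bytes/TiB = 907,097,092,915,200 bytes
1 GB = 10^9 bytes = 1,000,000,000 bytes
907,097,092,915,200 / 1,000,000,000 = 907,097.093 GB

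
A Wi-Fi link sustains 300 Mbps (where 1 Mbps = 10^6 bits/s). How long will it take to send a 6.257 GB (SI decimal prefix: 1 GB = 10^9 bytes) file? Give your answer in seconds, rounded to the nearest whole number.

6.257 GB = 6,257,000,000 bytes = 50,056,000,000 bits
300 Mbps = 300,000,000 bits/s
time = 50,056,000,000 / 300,000,000 = 167 s

167 seconds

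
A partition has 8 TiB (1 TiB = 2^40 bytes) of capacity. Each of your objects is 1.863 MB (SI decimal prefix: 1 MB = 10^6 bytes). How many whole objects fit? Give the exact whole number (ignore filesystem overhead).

4,721,467

Capacity: 8 TiB = 8,796,093,022,208 bytes
Per item: 1.863 MB = 1,863,000 bytes
⌊8,796,093,022,208 / 1,863,000⌋ = 4,721,467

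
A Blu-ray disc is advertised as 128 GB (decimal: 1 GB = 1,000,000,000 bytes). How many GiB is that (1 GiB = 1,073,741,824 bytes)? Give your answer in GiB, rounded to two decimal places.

128 GB = 128 × 10^9 bytes = 128,000,000,000 bytes
1 GiB = 2^30 bytes = 1,073,741,824 bytes
128,000,000,000 / 1,073,741,824 = 119.21 GiB

119.21 GiB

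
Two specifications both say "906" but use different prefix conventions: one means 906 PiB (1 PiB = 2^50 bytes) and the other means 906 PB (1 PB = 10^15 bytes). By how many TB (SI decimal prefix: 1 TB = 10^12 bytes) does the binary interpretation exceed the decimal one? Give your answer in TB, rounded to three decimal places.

114,065.316 TB

906 PiB = 906 × 1,125,899,906,842,624 = 1,020,065,315,599,417,344 bytes
906 PB = 906 × 1,000,000,000,000,000 = 906,000,000,000,000,000 bytes
difference = 114,065,315,599,417,344 bytes
114,065,315,599,417,344 / 1,000,000,000,000 = 114,065.316 TB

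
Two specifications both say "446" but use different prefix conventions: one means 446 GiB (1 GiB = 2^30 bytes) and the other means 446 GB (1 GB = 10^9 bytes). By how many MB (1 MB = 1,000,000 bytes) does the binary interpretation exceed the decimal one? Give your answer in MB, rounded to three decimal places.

32,888.854 MB

446 GiB = 446 × 1,073,741,824 = 478,888,853,504 bytes
446 GB = 446 × 1,000,000,000 = 446,000,000,000 bytes
difference = 32,888,853,504 bytes
32,888,853,504 / 1,000,000 = 32,888.854 MB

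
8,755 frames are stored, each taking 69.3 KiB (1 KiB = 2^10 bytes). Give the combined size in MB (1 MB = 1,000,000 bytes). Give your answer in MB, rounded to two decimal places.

Total = 8,755 × 69.3 KiB = 606721.5 KiB
= 606721.5 × 1,024 bytes = 621,282,816 bytes
1 MB = 1,000,000 bytes
621,282,816 / 1,000,000 = 621.28 MB

621.28 MB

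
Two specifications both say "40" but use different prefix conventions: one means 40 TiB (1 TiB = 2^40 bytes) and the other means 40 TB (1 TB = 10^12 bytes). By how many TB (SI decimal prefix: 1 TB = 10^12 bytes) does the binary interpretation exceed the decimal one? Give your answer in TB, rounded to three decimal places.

40 TiB = 40 × 1,099,511,627,776 = 43,980,465,111,040 bytes
40 TB = 40 × 1,000,000,000,000 = 40,000,000,000,000 bytes
difference = 3,980,465,111,040 bytes
3,980,465,111,040 / 1,000,000,000,000 = 3.980 TB

3.980 TB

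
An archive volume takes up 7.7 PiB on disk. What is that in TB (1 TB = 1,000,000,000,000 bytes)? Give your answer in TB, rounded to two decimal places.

8,669.43 TB

7.7 PiB = 7.7 × 2^50 bytes = 8,669,429,282,688,204.8 bytes
1 TB = 1,000,000,000,000 bytes
8,669,429,282,688,204.8 / 1,000,000,000,000 = 8,669.43 TB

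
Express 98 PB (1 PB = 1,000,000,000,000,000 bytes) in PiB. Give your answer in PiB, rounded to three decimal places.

98 PB × 1,000,000,000,000,000 bytes/PB = 98,000,000,000,000,000 bytes
1 PiB = 1,125,899,906,842,624 bytes
98,000,000,000,000,000 / 1,125,899,906,842,624 = 87.041 PiB

87.041 PiB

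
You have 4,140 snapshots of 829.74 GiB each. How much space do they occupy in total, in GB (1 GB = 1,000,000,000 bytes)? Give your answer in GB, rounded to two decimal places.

Total = 4,140 × 829.74 GiB = 3435123.6 GiB
= 3435123.6 × 1,073,741,824 bytes = 3,688,435,879,929,446.4 bytes
1 GB = 1,000,000,000 bytes
3,688,435,879,929,446.4 / 1,000,000,000 = 3,688,435.88 GB

3,688,435.88 GB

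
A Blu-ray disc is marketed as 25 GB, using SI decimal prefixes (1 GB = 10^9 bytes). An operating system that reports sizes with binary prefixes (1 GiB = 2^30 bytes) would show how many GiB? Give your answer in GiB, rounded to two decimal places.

23.28 GiB

25 GB × 1,000,000,000 bytes/GB = 25,000,000,000 bytes
1 GiB = 1,073,741,824 bytes
25,000,000,000 / 1,073,741,824 = 23.28 GiB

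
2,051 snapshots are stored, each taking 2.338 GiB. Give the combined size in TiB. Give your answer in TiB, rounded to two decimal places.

4.68 TiB

Total = 2,051 × 2.338 GiB = 4795.238 GiB
= 4795.238 × 1,073,741,824 bytes = 5,148,847,596,634.112 bytes
1 TiB = 1,099,511,627,776 bytes
5,148,847,596,634.112 / 1,099,511,627,776 = 4.68 TiB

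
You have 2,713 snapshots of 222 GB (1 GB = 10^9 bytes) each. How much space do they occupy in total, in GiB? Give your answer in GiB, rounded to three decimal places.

560,922.548 GiB

Total = 2,713 × 222 GB = 602,286 GB
= 602,286 × 1,000,000,000 bytes = 602,286,000,000,000 bytes
1 GiB = 1,073,741,824 bytes
602,286,000,000,000 / 1,073,741,824 = 560,922.548 GiB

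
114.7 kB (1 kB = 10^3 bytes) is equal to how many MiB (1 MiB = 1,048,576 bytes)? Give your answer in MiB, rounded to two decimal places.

114.7 kB = 114.7 × 10^3 bytes = 114,700 bytes
1 MiB = 2^20 bytes = 1,048,576 bytes
114,700 / 1,048,576 = 0.11 MiB

0.11 MiB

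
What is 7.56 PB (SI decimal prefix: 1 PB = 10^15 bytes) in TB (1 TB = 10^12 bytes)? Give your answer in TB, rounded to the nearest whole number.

7,560 TB

7.56 PB × 1,000,000,000,000,000 bytes/PB = 7,560,000,000,000,000 bytes
1 TB = 1,000,000,000,000 bytes
7,560,000,000,000,000 / 1,000,000,000,000 = 7,560 TB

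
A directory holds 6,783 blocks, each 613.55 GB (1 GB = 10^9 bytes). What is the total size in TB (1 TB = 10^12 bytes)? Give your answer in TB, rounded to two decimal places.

Total = 6,783 × 613.55 GB = 4161709.65 GB
= 4161709.65 × 1,000,000,000 bytes = 4,161,709,650,000,000 bytes
1 TB = 1,000,000,000,000 bytes
4,161,709,650,000,000 / 1,000,000,000,000 = 4,161.71 TB

4,161.71 TB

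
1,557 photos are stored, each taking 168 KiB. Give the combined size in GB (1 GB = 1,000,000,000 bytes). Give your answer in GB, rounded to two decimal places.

0.27 GB

Total = 1,557 × 168 KiB = 261,576 KiB
= 261,576 × 1,024 bytes = 267,853,824 bytes
1 GB = 1,000,000,000 bytes
267,853,824 / 1,000,000,000 = 0.27 GB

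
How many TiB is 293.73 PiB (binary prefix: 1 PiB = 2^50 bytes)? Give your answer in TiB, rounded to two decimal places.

293.73 PiB = 293.73 × 2^50 bytes = 330,710,579,636,883,947.52 bytes
1 TiB = 1,099,511,627,776 bytes
330,710,579,636,883,947.52 / 1,099,511,627,776 = 300,779.52 TiB

300,779.52 TiB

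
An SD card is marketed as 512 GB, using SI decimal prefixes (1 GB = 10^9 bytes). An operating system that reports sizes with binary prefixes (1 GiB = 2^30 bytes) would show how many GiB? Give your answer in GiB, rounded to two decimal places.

512 GB × 1,000,000,000 bytes/GB = 512,000,000,000 bytes
1 GiB = 1,073,741,824 bytes
512,000,000,000 / 1,073,741,824 = 476.84 GiB

476.84 GiB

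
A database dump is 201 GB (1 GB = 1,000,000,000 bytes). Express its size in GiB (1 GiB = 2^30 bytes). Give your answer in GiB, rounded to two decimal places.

187.20 GiB

201 GB = 201 × 10^9 bytes = 201,000,000,000 bytes
1 GiB = 2^30 bytes = 1,073,741,824 bytes
201,000,000,000 / 1,073,741,824 = 187.20 GiB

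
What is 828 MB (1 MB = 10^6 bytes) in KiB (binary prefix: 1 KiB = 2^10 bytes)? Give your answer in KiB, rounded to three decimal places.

828 MB × 1,000,000 bytes/MB = 828,000,000 bytes
1 KiB = 1,024 bytes
828,000,000 / 1,024 = 808,593.750 KiB

808,593.750 KiB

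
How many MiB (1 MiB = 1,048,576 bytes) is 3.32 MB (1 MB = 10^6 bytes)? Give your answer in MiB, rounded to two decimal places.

3.17 MiB

3.32 MB = 3.32 × 10^6 bytes = 3,320,000 bytes
1 MiB = 2^20 bytes = 1,048,576 bytes
3,320,000 / 1,048,576 = 3.17 MiB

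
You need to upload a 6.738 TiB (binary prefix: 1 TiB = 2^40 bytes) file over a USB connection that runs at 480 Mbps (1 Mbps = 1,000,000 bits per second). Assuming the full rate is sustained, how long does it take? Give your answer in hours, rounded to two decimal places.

34.30 hours

6.738 TiB = 7,408,509,347,954.688 bytes = 59,268,074,783,637.504 bits
480 Mbps = 480,000,000 bits/s
time = 59,268,074,783,637.504 / 480,000,000 = 123,475.1558 s
123,475.1558 s / 3600 = 34.30 hours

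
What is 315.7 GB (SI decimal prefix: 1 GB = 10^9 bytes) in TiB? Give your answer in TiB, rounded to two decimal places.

0.29 TiB

315.7 GB = 315.7 × 10^9 bytes = 315,700,000,000 bytes
1 TiB = 1,099,511,627,776 bytes
315,700,000,000 / 1,099,511,627,776 = 0.29 TiB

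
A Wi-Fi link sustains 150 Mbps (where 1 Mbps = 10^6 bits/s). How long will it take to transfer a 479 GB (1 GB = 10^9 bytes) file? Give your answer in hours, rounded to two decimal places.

7.10 hours

479 GB = 479,000,000,000 bytes = 3,832,000,000,000 bits
150 Mbps = 150,000,000 bits/s
time = 3,832,000,000,000 / 150,000,000 = 25,546.6667 s
25,546.6667 s / 3600 = 7.10 hours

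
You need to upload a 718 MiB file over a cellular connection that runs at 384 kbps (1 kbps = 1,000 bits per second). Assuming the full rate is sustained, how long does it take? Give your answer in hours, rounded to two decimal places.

718 MiB = 752,877,568 bytes = 6,023,020,544 bits
384 kbps = 384,000 bits/s
time = 6,023,020,544 / 384,000 = 15,684.9493 s
15,684.9493 s / 3600 = 4.36 hours

4.36 hours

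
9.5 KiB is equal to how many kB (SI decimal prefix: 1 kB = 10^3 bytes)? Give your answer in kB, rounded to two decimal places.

9.5 KiB × 1,024 bytes/KiB = 9,728 bytes
1 kB = 1,000 bytes
9,728 / 1,000 = 9.73 kB

9.73 kB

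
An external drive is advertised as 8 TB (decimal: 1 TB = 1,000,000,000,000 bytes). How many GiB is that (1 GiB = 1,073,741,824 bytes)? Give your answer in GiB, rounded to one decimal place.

7,450.6 GiB

8 TB = 8 × 10^12 bytes = 8,000,000,000,000 bytes
1 GiB = 2^30 bytes = 1,073,741,824 bytes
8,000,000,000,000 / 1,073,741,824 = 7,450.6 GiB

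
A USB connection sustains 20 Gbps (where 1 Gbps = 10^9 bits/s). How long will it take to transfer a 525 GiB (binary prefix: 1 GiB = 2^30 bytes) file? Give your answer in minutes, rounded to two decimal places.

3.76 minutes

525 GiB = 563,714,457,600 bytes = 4,509,715,660,800 bits
20 Gbps = 20,000,000,000 bits/s
time = 4,509,715,660,800 / 20,000,000,000 = 225.486 s
225.486 s / 60 = 3.76 minutes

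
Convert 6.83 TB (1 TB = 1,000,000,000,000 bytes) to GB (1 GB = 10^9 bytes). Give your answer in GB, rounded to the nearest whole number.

6.83 TB × 1,000,000,000,000 bytes/TB = 6,830,000,000,000 bytes
1 GB = 1,000,000,000 bytes
6,830,000,000,000 / 1,000,000,000 = 6,830 GB

6,830 GB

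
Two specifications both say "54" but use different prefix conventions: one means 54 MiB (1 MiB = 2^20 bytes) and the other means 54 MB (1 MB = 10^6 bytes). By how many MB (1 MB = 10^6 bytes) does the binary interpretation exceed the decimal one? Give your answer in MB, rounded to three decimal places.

54 MiB = 54 × 1,048,576 = 56,623,104 bytes
54 MB = 54 × 1,000,000 = 54,000,000 bytes
difference = 2,623,104 bytes
2,623,104 / 1,000,000 = 2.623 MB

2.623 MB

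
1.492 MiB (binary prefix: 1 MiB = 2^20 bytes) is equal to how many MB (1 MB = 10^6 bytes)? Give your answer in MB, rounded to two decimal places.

1.492 MiB = 1.492 × 2^20 bytes = 1,564,475.392 bytes
1 MB = 10^6 bytes = 1,000,000 bytes
1,564,475.392 / 1,000,000 = 1.56 MB

1.56 MB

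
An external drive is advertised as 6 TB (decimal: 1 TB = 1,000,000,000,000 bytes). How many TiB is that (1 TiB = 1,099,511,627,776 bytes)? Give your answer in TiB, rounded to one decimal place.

5.5 TiB

6 TB = 6 × 10^12 bytes = 6,000,000,000,000 bytes
1 TiB = 1,099,511,627,776 bytes
6,000,000,000,000 / 1,099,511,627,776 = 5.5 TiB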